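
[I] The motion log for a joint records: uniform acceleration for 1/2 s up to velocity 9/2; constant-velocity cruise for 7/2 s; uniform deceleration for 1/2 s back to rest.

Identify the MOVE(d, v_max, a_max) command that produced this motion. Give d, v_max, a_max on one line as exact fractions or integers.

a_max = (9/2)/(1/2) = 9
d_a = ½·9/2·1/2 = 9/8; d_c = 9/2·7/2 = 63/4
d = 2·9/8 + 63/4 = 18
t_c = 7/2 > 0 ⇒ limit active, v_max = 9/2

d=18 v_max=9/2 a_max=9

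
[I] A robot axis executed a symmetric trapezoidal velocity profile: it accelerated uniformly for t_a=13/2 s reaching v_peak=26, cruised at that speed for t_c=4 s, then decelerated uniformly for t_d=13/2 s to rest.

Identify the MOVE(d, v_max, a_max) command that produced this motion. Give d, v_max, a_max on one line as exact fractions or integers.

a_max = 26/(13/2) = 4
d_a = ½·26·13/2 = 169/2; d_c = 26·4 = 104
d = 2·169/2 + 104 = 273
t_c = 4 > 0 ⇒ limit active, v_max = 26

d=273 v_max=26 a_max=4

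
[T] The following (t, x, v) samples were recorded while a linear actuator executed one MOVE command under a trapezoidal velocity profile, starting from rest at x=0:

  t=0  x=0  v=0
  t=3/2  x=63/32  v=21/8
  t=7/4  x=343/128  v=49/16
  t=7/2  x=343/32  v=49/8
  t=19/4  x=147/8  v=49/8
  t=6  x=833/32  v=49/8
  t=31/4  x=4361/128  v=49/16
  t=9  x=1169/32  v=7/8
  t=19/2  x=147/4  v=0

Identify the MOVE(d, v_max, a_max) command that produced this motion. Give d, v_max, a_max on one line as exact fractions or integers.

d=147/4 v_max=49/8 a_max=7/4

final state: t=19/2, x=147/4, v=0 → d = 147/4
a_max = (21/8−0)/(3/2−0) = 7/4
max v = 49/8 over t∈[7/2,6] → v_max = 49/8
check: 49/8·(7/2+5/2) = 147/4 ✓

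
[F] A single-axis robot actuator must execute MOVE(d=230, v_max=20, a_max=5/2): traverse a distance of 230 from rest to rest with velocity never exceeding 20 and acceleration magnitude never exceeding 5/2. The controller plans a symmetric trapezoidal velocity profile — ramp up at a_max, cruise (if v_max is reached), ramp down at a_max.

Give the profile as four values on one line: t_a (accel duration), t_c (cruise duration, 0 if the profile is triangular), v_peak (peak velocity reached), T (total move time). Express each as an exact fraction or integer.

t_a=8 t_c=7/2 v_peak=20 T=39/2

vₘ²/aₘ = 20²/(5/2) = 160
230 ≥ 160 so v_max reached
t_a = 20/(5/2) = 8; v_peak = 20
d_cruise = 230 − 160 = 70; t_c = 70/20 = 7/2
T = 2·8 + 7/2 = 39/2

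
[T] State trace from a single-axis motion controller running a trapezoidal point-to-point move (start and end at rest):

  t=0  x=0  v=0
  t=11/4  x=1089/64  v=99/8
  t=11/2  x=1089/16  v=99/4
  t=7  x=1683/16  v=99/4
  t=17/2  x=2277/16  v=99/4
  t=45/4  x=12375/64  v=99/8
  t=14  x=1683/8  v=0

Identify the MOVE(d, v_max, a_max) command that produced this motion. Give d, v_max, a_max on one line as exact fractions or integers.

d=1683/8 v_max=99/4 a_max=9/2

final state: t=14, x=1683/8, v=0 → d = 1683/8
a_max = (99/8−0)/(11/4−0) = 9/2
max v = 99/4 over t∈[11/2,17/2] → v_max = 99/4
check: 99/4·(11/2+3) = 1683/8 ✓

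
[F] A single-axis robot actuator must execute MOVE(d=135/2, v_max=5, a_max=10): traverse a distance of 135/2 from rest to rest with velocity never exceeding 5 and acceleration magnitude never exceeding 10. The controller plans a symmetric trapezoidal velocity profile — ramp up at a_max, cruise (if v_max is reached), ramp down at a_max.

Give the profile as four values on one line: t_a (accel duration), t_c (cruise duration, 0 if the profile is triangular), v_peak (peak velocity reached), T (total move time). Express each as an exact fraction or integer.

vₘ²/aₘ = 5²/10 = 5/2
135/2 ≥ 5/2 ⇒ cruise phase
t_a = 5/10 = 1/2; v_peak = 5
d_cruise = 135/2 − 5/2 = 65; t_c = 65/5 = 13
T = 2·1/2 + 13 = 14

t_a=1/2 t_c=13 v_peak=5 T=14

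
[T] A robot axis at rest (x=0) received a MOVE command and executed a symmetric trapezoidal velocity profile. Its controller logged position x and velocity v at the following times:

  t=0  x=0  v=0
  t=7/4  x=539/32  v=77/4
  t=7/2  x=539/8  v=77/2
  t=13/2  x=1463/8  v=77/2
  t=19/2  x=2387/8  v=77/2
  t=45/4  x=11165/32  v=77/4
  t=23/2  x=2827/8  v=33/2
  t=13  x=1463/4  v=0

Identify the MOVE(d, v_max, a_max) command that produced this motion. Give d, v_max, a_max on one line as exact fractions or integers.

d=1463/4 v_max=77/2 a_max=11

final state: t=13, x=1463/4, v=0 → d = 1463/4
a_max = (77/4−0)/(7/4−0) = 11
max v = 77/2 over t∈[7/2,19/2] → v_max = 77/2
check: 77/2·(7/2+6) = 1463/4 ✓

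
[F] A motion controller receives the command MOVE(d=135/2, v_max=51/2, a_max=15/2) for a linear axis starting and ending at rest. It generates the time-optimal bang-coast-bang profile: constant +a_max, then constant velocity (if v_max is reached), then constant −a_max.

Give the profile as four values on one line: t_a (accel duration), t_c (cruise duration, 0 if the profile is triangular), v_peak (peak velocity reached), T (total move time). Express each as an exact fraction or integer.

t_a=3 t_c=0 v_peak=45/2 T=6

(v_max)²/a_max = (51/2)²/(15/2) = 867/10
135/2 < 867/10 → triangular
v_peak = √(135/2·15/2) = √(2025/4) = 45/2
t_a = (45/2)/(15/2) = 3; t_c = 0
T = 2·3 = 6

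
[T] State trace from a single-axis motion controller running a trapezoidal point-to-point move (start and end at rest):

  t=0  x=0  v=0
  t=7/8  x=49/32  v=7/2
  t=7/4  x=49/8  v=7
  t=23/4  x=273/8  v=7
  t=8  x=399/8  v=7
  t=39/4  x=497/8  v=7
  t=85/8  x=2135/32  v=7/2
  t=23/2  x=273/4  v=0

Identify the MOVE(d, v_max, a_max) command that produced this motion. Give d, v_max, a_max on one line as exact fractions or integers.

final state: t=23/2, x=273/4, v=0 → d = 273/4
a_max = (7/2−0)/(7/8−0) = 4
max v = 7 over t∈[7/4,39/4] → v_max = 7
check: 7·(7/4+8) = 273/4 ✓

d=273/4 v_max=7 a_max=4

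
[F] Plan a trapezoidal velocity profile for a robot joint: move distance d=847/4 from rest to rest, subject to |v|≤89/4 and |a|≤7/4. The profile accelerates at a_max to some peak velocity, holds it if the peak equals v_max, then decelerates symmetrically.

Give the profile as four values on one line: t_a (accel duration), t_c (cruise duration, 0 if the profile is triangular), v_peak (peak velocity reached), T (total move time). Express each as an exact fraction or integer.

(v_max)²/a_max = (89/4)²/(7/4) = 7921/28
847/4 < 7921/28 ⇒ no cruise
v_peak = √(847/4·7/4) = √(5929/16) = 77/4
t_a = (77/4)/(7/4) = 11; t_c = 0
T = 2·11 = 22

t_a=11 t_c=0 v_peak=77/4 T=22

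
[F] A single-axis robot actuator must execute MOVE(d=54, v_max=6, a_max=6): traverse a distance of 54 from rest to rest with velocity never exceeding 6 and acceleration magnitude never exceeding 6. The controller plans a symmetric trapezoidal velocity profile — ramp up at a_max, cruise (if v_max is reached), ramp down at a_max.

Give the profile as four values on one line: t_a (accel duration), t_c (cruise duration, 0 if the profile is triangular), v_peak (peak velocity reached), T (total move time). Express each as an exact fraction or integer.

t_a=1 t_c=8 v_peak=6 T=10

v_max²/a_max = 6²/6 = 6
54 ≥ 6 so v_max reached
t_a = 6/6 = 1; v_peak = 6
d_cruise = 54 − 6 = 48; t_c = 48/6 = 8
T = 2·1 + 8 = 10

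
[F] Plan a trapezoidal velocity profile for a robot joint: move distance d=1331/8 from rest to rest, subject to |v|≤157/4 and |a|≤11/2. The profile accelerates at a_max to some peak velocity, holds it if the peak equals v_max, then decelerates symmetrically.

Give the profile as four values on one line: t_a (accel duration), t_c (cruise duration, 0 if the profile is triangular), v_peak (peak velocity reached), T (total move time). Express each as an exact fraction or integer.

t_a=11/2 t_c=0 v_peak=121/4 T=11

v_max²/a_max = (157/4)²/(11/2) = 24649/88
1331/8 < 24649/88 so t_c = 0
v_peak = √(1331/8·11/2) = √(14641/16) = 121/4
t_a = (121/4)/(11/2) = 11/2; t_c = 0
T = 2·11/2 = 11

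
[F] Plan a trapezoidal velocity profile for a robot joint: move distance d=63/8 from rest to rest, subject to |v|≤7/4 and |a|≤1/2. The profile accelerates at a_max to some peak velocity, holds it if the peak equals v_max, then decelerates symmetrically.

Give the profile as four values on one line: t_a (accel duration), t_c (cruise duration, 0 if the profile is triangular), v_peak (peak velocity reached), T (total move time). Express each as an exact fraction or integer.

t_a=7/2 t_c=1 v_peak=7/4 T=8

v_max²/a_max = (7/4)²/(1/2) = 49/8
63/8 ≥ 49/8 → trapezoidal
t_a = (7/4)/(1/2) = 7/2; v_peak = 7/4
d_cruise = 63/8 − 49/8 = 7/4; t_c = (7/4)/(7/4) = 1
T = 2·7/2 + 1 = 8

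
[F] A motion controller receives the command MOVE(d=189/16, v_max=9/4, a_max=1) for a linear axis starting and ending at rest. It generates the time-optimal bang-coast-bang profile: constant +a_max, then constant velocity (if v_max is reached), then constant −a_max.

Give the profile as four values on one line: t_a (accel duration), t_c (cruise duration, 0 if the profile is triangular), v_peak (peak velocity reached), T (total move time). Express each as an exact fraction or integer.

(v_max)²/a_max = (9/4)²/1 = 81/16
189/16 ≥ 81/16 → trapezoidal
t_a = (9/4)/1 = 9/4; v_peak = 9/4
d_cruise = 189/16 − 81/16 = 27/4; t_c = (27/4)/(9/4) = 3
T = 2·9/4 + 3 = 15/2

t_a=9/4 t_c=3 v_peak=9/4 T=15/2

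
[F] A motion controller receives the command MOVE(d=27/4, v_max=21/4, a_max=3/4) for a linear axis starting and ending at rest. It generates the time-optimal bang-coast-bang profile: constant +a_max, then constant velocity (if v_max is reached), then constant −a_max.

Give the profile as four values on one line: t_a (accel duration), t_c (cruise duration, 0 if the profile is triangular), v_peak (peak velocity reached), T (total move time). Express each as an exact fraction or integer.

vₘ²/aₘ = (21/4)²/(3/4) = 147/4
27/4 < 147/4 ⇒ no cruise
v_peak = √(27/4·3/4) = √(81/16) = 9/4
t_a = (9/4)/(3/4) = 3; t_c = 0
T = 2·3 = 6

t_a=3 t_c=0 v_peak=9/4 T=6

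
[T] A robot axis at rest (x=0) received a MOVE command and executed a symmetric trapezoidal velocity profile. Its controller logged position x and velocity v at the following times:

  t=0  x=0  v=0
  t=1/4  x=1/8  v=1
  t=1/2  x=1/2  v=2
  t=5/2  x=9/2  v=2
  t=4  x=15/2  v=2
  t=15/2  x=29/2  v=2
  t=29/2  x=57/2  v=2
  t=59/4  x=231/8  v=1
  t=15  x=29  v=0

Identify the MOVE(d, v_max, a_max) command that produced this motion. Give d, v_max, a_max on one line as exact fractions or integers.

d=29 v_max=2 a_max=4

final state: t=15, x=29, v=0 → d = 29
a_max = (1−0)/(1/4−0) = 4
max v = 2 over t∈[1/2,29/2] → v_max = 2
check: 2·(1/2+14) = 29 ✓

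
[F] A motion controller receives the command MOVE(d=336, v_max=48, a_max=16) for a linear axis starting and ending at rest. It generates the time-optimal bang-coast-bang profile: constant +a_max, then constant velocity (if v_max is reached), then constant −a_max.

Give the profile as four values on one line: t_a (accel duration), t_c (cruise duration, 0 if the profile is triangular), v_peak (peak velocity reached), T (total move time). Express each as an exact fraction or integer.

t_a=3 t_c=4 v_peak=48 T=10

v_max²/a_max = 48²/16 = 144
336 ≥ 144 ⇒ cruise phase
t_a = 48/16 = 3; v_peak = 48
d_cruise = 336 − 144 = 192; t_c = 192/48 = 4
T = 2·3 + 4 = 10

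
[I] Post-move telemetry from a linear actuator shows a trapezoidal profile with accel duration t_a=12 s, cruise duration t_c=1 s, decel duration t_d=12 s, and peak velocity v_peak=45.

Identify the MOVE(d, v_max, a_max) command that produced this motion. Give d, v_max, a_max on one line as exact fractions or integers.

a_max = 45/12 = 15/4
d_a = ½·45·12 = 270; d_c = 45·1 = 45
d = 2·270 + 45 = 585
t_c = 1 > 0 so v_max = 45

d=585 v_max=45 a_max=15/4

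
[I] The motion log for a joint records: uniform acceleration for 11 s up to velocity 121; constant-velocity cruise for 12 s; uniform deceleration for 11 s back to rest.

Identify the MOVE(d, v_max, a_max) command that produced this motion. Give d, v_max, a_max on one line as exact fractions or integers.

d=2783 v_max=121 a_max=11

a_max = 121/11 = 11
d_a = ½·121·11 = 1331/2; d_c = 121·12 = 1452
d = 2·1331/2 + 1452 = 2783
t_c = 12 > 0 → v_max = v_peak = 121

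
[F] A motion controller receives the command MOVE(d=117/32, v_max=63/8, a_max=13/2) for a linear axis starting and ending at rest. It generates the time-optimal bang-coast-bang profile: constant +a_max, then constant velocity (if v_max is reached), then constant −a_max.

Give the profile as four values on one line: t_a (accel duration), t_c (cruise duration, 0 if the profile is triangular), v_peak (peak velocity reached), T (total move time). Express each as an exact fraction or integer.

t_a=3/4 t_c=0 v_peak=39/8 T=3/2

v_max²/a_max = (63/8)²/(13/2) = 3969/416
117/32 < 3969/416 ⇒ no cruise
v_peak = √(117/32·13/2) = √(1521/64) = 39/8
t_a = (39/8)/(13/2) = 3/4; t_c = 0
T = 2·3/4 = 3/2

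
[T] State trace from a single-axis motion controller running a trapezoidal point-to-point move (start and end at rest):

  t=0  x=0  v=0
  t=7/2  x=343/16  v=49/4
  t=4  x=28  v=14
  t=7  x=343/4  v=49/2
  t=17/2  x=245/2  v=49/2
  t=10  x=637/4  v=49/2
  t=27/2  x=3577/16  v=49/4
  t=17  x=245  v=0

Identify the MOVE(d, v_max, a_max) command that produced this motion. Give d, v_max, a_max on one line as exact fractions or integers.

final state: t=17, x=245, v=0 → d = 245
a_max = (49/4−0)/(7/2−0) = 7/2
max v = 49/2 over t∈[7,10] → v_max = 49/2
check: 49/2·(7+3) = 245 ✓

d=245 v_max=49/2 a_max=7/2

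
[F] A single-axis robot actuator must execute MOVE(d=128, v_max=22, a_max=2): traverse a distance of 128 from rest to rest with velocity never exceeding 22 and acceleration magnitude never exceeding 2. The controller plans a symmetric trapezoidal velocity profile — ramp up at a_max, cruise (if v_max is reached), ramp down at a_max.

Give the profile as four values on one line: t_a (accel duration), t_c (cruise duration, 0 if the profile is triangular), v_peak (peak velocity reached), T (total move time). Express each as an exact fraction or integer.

v_max²/a_max = 22²/2 = 242
128 < 242 ⇒ no cruise
v_peak = √(128·2) = √256 = 16
t_a = 16/2 = 8; t_c = 0
T = 2·8 = 16

t_a=8 t_c=0 v_peak=16 T=16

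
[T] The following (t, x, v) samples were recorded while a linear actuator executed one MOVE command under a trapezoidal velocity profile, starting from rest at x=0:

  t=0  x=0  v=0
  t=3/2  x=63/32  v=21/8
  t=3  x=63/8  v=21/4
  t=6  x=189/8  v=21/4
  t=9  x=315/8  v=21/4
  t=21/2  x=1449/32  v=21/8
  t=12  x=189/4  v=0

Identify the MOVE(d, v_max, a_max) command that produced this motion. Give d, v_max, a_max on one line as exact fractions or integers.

d=189/4 v_max=21/4 a_max=7/4

final state: t=12, x=189/4, v=0 → d = 189/4
a_max = (21/8−0)/(3/2−0) = 7/4
max v = 21/4 over t∈[3,9] → v_max = 21/4
check: 21/4·(3+6) = 189/4 ✓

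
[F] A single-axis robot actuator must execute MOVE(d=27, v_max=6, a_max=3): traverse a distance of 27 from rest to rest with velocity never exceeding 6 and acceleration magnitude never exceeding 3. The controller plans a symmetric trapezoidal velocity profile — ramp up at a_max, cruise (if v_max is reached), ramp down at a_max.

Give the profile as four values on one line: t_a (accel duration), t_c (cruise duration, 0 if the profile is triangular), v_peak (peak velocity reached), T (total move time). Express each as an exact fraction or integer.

vₘ²/aₘ = 6²/3 = 12
27 ≥ 12 ⇒ cruise phase
t_a = 6/3 = 2; v_peak = 6
d_cruise = 27 − 12 = 15; t_c = 15/6 = 5/2
T = 2·2 + 5/2 = 13/2

t_a=2 t_c=5/2 v_peak=6 T=13/2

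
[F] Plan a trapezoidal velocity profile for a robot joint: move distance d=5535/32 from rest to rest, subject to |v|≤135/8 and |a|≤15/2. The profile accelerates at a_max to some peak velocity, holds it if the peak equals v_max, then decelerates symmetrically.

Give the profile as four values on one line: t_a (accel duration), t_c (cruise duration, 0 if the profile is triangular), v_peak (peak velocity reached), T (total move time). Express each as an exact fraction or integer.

t_a=9/4 t_c=8 v_peak=135/8 T=25/2

(v_max)²/a_max = (135/8)²/(15/2) = 1215/32
5535/32 ≥ 1215/32 → trapezoidal
t_a = (135/8)/(15/2) = 9/4; v_peak = 135/8
d_cruise = 5535/32 − 1215/32 = 135; t_c = 135/(135/8) = 8
T = 2·9/4 + 8 = 25/2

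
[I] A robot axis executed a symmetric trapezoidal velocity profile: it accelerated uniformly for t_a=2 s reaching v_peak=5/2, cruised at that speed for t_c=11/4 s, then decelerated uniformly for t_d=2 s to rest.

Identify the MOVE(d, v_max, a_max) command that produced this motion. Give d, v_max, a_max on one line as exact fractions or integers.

a_max = (5/2)/2 = 5/4
d_a = ½·5/2·2 = 5/2; d_c = 5/2·11/4 = 55/8
d = 2·5/2 + 55/8 = 95/8
t_c = 11/4 > 0 so v_max = 5/2

d=95/8 v_max=5/2 a_max=5/4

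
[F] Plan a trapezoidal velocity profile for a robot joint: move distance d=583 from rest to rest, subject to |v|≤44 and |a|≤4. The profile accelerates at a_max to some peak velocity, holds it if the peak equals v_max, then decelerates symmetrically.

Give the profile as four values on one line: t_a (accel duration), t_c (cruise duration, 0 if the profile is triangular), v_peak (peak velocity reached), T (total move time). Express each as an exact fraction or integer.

t_a=11 t_c=9/4 v_peak=44 T=97/4

v_max²/a_max = 44²/4 = 484
583 ≥ 484 → trapezoidal
t_a = 44/4 = 11; v_peak = 44
d_cruise = 583 − 484 = 99; t_c = 99/44 = 9/4
T = 2·11 + 9/4 = 97/4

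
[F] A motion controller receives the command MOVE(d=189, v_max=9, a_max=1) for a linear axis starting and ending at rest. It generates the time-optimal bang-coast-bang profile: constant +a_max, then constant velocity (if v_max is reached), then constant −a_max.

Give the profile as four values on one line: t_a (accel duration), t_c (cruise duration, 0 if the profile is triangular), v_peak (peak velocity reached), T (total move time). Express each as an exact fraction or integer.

v_max²/a_max = 9²/1 = 81
189 ≥ 81 ⇒ cruise phase
t_a = 9/1 = 9; v_peak = 9
d_cruise = 189 − 81 = 108; t_c = 108/9 = 12
T = 2·9 + 12 = 30

t_a=9 t_c=12 v_peak=9 T=30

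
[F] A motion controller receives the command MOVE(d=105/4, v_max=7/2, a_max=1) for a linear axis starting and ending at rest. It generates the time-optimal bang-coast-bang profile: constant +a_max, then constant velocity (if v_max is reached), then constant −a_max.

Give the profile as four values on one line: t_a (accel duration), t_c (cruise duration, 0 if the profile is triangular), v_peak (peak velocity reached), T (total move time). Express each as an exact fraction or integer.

(v_max)²/a_max = (7/2)²/1 = 49/4
105/4 ≥ 49/4 so v_max reached
t_a = (7/2)/1 = 7/2; v_peak = 7/2
d_cruise = 105/4 − 49/4 = 14; t_c = 14/(7/2) = 4
T = 2·7/2 + 4 = 11

t_a=7/2 t_c=4 v_peak=7/2 T=11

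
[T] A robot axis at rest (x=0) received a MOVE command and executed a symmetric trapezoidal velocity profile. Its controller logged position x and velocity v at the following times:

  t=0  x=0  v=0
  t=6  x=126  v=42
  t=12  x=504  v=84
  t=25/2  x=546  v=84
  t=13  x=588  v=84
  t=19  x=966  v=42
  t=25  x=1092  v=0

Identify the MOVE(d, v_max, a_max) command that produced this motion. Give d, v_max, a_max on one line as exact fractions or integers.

d=1092 v_max=84 a_max=7

final state: t=25, x=1092, v=0 → d = 1092
a_max = (42−0)/(6−0) = 7
max v = 84 over t∈[12,13] → v_max = 84
check: 84·(12+1) = 1092 ✓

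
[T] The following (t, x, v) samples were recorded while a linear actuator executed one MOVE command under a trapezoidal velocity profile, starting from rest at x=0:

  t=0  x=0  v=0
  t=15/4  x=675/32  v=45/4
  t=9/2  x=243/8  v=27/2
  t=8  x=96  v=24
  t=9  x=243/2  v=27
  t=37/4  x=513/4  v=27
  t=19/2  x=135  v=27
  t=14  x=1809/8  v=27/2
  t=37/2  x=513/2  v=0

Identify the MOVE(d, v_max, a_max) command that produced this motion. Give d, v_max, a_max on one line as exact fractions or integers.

final state: t=37/2, x=513/2, v=0 → d = 513/2
a_max = (45/4−0)/(15/4−0) = 3
max v = 27 over t∈[9,19/2] → v_max = 27
check: 27·(9+1/2) = 513/2 ✓

d=513/2 v_max=27 a_max=3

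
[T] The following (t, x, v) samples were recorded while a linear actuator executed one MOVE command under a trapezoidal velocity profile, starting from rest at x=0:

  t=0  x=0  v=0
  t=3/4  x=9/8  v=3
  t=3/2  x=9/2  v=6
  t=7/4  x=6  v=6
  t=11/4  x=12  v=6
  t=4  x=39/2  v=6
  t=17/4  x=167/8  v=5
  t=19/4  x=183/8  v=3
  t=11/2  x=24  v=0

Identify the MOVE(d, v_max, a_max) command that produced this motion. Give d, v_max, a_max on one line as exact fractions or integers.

d=24 v_max=6 a_max=4

final state: t=11/2, x=24, v=0 → d = 24
a_max = (3−0)/(3/4−0) = 4
max v = 6 over t∈[3/2,4] → v_max = 6
check: 6·(3/2+5/2) = 24 ✓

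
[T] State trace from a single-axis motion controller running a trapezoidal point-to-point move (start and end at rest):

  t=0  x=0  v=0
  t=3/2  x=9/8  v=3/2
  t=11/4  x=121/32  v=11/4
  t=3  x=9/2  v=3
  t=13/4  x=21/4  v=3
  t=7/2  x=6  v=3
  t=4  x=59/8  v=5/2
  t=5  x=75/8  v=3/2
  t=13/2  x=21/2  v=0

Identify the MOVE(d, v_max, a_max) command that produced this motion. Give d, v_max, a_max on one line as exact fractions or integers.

final state: t=13/2, x=21/2, v=0 → d = 21/2
a_max = (3/2−0)/(3/2−0) = 1
max v = 3 over t∈[3,7/2] → v_max = 3
check: 3·(3+1/2) = 21/2 ✓

d=21/2 v_max=3 a_max=1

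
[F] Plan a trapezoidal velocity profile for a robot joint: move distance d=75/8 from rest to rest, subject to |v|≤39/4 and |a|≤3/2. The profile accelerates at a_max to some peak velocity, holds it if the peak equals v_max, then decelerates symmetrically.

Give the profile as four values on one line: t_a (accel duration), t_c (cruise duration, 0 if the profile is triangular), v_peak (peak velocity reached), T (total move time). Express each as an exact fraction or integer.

vₘ²/aₘ = (39/4)²/(3/2) = 507/8
75/8 < 507/8 ⇒ no cruise
v_peak = √(75/8·3/2) = √(225/16) = 15/4
t_a = (15/4)/(3/2) = 5/2; t_c = 0
T = 2·5/2 = 5

t_a=5/2 t_c=0 v_peak=15/4 T=5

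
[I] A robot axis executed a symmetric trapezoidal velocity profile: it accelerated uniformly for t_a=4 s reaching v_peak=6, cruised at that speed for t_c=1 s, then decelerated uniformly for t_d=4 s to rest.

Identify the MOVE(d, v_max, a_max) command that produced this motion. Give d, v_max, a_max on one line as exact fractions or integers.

a_max = 6/4 = 3/2
d_a = ½·6·4 = 12; d_c = 6·1 = 6
d = 2·12 + 6 = 30
t_c = 1 > 0 → v_max = v_peak = 6

d=30 v_max=6 a_max=3/2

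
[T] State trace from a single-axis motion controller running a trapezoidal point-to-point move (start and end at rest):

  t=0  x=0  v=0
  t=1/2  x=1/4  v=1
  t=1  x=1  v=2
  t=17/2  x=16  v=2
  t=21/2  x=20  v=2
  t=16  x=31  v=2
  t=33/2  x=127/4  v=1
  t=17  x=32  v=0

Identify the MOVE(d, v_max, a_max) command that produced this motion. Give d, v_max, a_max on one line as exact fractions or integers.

final state: t=17, x=32, v=0 → d = 32
a_max = (1−0)/(1/2−0) = 2
max v = 2 over t∈[1,16] → v_max = 2
check: 2·(1+15) = 32 ✓

d=32 v_max=2 a_max=2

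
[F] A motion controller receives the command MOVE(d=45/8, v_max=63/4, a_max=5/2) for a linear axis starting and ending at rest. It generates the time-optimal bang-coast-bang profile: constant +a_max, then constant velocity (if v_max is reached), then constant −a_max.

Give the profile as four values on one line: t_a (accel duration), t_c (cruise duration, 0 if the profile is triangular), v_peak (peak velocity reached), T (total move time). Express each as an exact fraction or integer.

t_a=3/2 t_c=0 v_peak=15/4 T=3

vₘ²/aₘ = (63/4)²/(5/2) = 3969/40
45/8 < 3969/40 so t_c = 0
v_peak = √(45/8·5/2) = √(225/16) = 15/4
t_a = (15/4)/(5/2) = 3/2; t_c = 0
T = 2·3/2 = 3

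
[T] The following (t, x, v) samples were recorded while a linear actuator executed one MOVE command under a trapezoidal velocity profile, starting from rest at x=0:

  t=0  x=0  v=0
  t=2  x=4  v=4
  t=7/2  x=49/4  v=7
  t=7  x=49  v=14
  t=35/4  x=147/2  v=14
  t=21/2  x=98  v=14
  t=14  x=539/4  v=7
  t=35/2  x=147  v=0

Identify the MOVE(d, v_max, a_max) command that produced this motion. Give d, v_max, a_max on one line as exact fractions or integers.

d=147 v_max=14 a_max=2

final state: t=35/2, x=147, v=0 → d = 147
a_max = (4−0)/(2−0) = 2
max v = 14 over t∈[7,21/2] → v_max = 14
check: 14·(7+7/2) = 147 ✓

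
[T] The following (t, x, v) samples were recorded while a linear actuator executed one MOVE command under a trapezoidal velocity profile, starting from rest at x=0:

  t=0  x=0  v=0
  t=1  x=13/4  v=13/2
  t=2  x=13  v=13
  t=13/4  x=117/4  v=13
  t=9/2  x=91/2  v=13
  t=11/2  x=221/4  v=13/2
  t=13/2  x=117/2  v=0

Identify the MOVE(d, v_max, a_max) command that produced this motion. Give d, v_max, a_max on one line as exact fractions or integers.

d=117/2 v_max=13 a_max=13/2

final state: t=13/2, x=117/2, v=0 → d = 117/2
a_max = (13/2−0)/(1−0) = 13/2
max v = 13 over t∈[2,9/2] → v_max = 13
check: 13·(2+5/2) = 117/2 ✓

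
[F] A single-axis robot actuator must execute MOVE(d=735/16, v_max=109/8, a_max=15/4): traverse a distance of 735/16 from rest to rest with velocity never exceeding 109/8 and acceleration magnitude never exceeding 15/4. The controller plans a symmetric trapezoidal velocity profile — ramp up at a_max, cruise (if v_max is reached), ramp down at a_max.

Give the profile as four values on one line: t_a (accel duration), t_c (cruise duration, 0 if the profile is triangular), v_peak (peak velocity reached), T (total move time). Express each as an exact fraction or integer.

(v_max)²/a_max = (109/8)²/(15/4) = 11881/240
735/16 < 11881/240 so t_c = 0
v_peak = √(735/16·15/4) = √(11025/64) = 105/8
t_a = (105/8)/(15/4) = 7/2; t_c = 0
T = 2·7/2 = 7

t_a=7/2 t_c=0 v_peak=105/8 T=7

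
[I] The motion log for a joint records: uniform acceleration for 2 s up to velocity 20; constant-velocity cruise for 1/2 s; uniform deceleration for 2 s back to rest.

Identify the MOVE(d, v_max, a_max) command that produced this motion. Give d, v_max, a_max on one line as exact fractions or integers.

a_max = 20/2 = 10
d_a = ½·20·2 = 20; d_c = 20·1/2 = 10
d = 2·20 + 10 = 50
t_c = 1/2 > 0 → v_max = v_peak = 20

d=50 v_max=20 a_max=10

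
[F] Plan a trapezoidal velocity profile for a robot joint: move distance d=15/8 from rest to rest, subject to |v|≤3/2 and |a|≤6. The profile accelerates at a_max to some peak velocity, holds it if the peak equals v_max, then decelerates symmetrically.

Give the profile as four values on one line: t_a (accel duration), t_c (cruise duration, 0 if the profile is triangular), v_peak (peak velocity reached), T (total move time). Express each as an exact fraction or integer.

t_a=1/4 t_c=1 v_peak=3/2 T=3/2

v_max²/a_max = (3/2)²/6 = 3/8
15/8 ≥ 3/8 ⇒ cruise phase
t_a = (3/2)/6 = 1/4; v_peak = 3/2
d_cruise = 15/8 − 3/8 = 3/2; t_c = (3/2)/(3/2) = 1
T = 2·1/4 + 1 = 3/2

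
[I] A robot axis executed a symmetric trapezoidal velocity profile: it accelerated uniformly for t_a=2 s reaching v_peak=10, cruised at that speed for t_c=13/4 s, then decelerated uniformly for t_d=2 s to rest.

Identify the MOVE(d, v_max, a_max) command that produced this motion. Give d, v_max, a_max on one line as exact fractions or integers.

d=105/2 v_max=10 a_max=5

a_max = 10/2 = 5
d_a = ½·10·2 = 10; d_c = 10·13/4 = 65/2
d = 2·10 + 65/2 = 105/2
t_c = 13/4 > 0 → v_max = v_peak = 10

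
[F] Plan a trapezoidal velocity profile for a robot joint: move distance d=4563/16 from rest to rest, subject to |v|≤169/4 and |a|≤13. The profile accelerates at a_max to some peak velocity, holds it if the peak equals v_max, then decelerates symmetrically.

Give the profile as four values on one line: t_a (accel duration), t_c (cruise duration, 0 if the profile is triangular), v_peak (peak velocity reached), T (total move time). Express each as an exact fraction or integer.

t_a=13/4 t_c=7/2 v_peak=169/4 T=10

vₘ²/aₘ = (169/4)²/13 = 2197/16
4563/16 ≥ 2197/16 ⇒ cruise phase
t_a = (169/4)/13 = 13/4; v_peak = 169/4
d_cruise = 4563/16 − 2197/16 = 1183/8; t_c = (1183/8)/(169/4) = 7/2
T = 2·13/4 + 7/2 = 10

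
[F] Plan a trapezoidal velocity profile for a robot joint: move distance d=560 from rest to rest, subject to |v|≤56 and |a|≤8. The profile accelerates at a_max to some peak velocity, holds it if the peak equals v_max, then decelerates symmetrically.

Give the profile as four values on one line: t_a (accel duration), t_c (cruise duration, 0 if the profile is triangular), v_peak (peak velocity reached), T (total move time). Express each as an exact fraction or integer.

t_a=7 t_c=3 v_peak=56 T=17

vₘ²/aₘ = 56²/8 = 392
560 ≥ 392 so v_max reached
t_a = 56/8 = 7; v_peak = 56
d_cruise = 560 − 392 = 168; t_c = 168/56 = 3
T = 2·7 + 3 = 17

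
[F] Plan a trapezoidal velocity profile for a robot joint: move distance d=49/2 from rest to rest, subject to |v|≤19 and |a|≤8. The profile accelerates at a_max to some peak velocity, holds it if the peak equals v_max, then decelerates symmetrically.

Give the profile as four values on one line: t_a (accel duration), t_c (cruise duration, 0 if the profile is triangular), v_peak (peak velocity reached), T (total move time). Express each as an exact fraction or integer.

t_a=7/4 t_c=0 v_peak=14 T=7/2

(v_max)²/a_max = 19²/8 = 361/8
49/2 < 361/8 ⇒ no cruise
v_peak = √(49/2·8) = √196 = 14
t_a = 14/8 = 7/4; t_c = 0
T = 2·7/4 = 7/2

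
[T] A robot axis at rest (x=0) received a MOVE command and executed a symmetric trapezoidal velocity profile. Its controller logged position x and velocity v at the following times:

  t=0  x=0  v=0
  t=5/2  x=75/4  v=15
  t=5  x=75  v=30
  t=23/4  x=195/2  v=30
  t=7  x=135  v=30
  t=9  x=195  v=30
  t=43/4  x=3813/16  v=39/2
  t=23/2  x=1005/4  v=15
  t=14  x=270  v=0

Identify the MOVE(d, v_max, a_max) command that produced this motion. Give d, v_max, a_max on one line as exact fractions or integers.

final state: t=14, x=270, v=0 → d = 270
a_max = (15−0)/(5/2−0) = 6
max v = 30 over t∈[5,9] → v_max = 30
check: 30·(5+4) = 270 ✓

d=270 v_max=30 a_max=6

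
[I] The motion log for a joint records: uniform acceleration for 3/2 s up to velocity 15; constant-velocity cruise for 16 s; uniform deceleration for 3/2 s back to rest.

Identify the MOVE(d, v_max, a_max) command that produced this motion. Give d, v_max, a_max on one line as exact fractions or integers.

d=525/2 v_max=15 a_max=10

a_max = 15/(3/2) = 10
d_a = ½·15·3/2 = 45/4; d_c = 15·16 = 240
d = 2·45/4 + 240 = 525/2
t_c = 16 > 0 ⇒ limit active, v_max = 15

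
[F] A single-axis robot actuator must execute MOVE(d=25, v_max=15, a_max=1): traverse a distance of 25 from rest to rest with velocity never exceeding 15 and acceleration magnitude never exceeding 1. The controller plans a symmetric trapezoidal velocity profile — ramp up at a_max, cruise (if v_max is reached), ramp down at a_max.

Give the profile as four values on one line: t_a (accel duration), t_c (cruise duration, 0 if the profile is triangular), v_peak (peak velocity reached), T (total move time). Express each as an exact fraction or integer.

v_max²/a_max = 15²/1 = 225
25 < 225 → triangular
v_peak = √(25·1) = √25 = 5
t_a = 5/1 = 5; t_c = 0
T = 2·5 = 10

t_a=5 t_c=0 v_peak=5 T=10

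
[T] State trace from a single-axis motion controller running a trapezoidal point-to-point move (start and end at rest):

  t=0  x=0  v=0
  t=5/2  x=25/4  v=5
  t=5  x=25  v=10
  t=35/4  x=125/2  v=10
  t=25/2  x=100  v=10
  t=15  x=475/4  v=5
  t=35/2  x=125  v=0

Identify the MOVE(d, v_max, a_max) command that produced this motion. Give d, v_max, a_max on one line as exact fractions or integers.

final state: t=35/2, x=125, v=0 → d = 125
a_max = (5−0)/(5/2−0) = 2
max v = 10 over t∈[5,25/2] → v_max = 10
check: 10·(5+15/2) = 125 ✓

d=125 v_max=10 a_max=2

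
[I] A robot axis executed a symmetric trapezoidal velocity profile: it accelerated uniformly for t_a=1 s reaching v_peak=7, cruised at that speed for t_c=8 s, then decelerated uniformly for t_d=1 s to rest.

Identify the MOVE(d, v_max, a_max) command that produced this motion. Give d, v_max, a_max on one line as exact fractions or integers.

a_max = 7/1 = 7
d_a = ½·7·1 = 7/2; d_c = 7·8 = 56
d = 2·7/2 + 56 = 63
t_c = 8 > 0 ⇒ limit active, v_max = 7

d=63 v_max=7 a_max=7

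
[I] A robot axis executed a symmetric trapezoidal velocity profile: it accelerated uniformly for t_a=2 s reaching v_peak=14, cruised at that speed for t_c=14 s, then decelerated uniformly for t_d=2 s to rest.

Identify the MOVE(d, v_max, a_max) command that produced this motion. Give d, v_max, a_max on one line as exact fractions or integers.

d=224 v_max=14 a_max=7

a_max = 14/2 = 7
d_a = ½·14·2 = 14; d_c = 14·14 = 196
d = 2·14 + 196 = 224
t_c = 14 > 0 so v_max = 14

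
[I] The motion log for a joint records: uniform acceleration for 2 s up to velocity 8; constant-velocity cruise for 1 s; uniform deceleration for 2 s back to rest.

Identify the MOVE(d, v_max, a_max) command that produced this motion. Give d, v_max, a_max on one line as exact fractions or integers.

d=24 v_max=8 a_max=4

a_max = 8/2 = 4
d_a = ½·8·2 = 8; d_c = 8·1 = 8
d = 2·8 + 8 = 24
t_c = 1 > 0 so v_max = 8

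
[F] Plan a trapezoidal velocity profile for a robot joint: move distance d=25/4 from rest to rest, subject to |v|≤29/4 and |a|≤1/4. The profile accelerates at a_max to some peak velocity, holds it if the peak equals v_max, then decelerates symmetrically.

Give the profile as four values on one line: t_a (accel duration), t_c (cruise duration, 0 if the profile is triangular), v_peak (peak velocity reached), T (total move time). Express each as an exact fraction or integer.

v_max²/a_max = (29/4)²/(1/4) = 841/4
25/4 < 841/4 ⇒ no cruise
v_peak = √(25/4·1/4) = √(25/16) = 5/4
t_a = (5/4)/(1/4) = 5; t_c = 0
T = 2·5 = 10

t_a=5 t_c=0 v_peak=5/4 T=10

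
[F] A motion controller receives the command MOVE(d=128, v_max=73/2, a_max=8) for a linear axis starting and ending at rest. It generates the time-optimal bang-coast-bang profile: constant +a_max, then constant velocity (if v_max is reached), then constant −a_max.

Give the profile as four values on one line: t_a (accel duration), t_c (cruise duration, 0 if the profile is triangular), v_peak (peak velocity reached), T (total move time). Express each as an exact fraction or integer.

(v_max)²/a_max = (73/2)²/8 = 5329/32
128 < 5329/32 → triangular
v_peak = √(128·8) = √1024 = 32
t_a = 32/8 = 4; t_c = 0
T = 2·4 = 8

t_a=4 t_c=0 v_peak=32 T=8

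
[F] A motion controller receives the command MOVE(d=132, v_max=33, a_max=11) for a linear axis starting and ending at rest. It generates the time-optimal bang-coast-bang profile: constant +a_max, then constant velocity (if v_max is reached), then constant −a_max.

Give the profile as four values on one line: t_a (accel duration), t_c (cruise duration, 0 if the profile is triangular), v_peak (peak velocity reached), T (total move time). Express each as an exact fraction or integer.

v_max²/a_max = 33²/11 = 99
132 ≥ 99 → trapezoidal
t_a = 33/11 = 3; v_peak = 33
d_cruise = 132 − 99 = 33; t_c = 33/33 = 1
T = 2·3 + 1 = 7

t_a=3 t_c=1 v_peak=33 T=7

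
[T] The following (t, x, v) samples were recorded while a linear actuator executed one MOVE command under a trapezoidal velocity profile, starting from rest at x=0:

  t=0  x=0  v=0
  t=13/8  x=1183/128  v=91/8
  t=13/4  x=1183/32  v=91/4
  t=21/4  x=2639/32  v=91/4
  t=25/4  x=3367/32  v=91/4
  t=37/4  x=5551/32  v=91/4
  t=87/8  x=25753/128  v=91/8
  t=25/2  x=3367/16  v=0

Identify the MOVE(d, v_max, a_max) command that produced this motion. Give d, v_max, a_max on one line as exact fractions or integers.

d=3367/16 v_max=91/4 a_max=7

final state: t=25/2, x=3367/16, v=0 → d = 3367/16
a_max = (91/8−0)/(13/8−0) = 7
max v = 91/4 over t∈[13/4,37/4] → v_max = 91/4
check: 91/4·(13/4+6) = 3367/16 ✓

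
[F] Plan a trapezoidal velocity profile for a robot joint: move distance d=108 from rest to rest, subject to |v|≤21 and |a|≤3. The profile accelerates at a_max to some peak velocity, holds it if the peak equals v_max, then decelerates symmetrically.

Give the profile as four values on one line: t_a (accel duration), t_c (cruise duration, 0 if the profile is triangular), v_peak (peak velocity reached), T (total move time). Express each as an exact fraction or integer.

t_a=6 t_c=0 v_peak=18 T=12

vₘ²/aₘ = 21²/3 = 147
108 < 147 so t_c = 0
v_peak = √(108·3) = √324 = 18
t_a = 18/3 = 6; t_c = 0
T = 2·6 = 12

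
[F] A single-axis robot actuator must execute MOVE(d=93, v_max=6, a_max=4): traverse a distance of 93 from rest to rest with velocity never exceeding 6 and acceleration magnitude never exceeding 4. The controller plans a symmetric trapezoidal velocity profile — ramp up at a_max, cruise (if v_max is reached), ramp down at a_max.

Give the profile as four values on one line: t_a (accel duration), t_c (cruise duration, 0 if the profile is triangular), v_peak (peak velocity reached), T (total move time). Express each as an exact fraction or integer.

t_a=3/2 t_c=14 v_peak=6 T=17

(v_max)²/a_max = 6²/4 = 9
93 ≥ 9 so v_max reached
t_a = 6/4 = 3/2; v_peak = 6
d_cruise = 93 − 9 = 84; t_c = 84/6 = 14
T = 2·3/2 + 14 = 17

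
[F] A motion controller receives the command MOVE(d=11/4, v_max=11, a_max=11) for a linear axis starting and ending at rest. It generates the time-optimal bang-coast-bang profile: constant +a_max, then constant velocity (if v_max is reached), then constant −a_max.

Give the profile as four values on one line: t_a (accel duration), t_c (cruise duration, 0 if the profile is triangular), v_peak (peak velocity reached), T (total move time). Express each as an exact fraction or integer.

vₘ²/aₘ = 11²/11 = 11
11/4 < 11 so t_c = 0
v_peak = √(11/4·11) = √(121/4) = 11/2
t_a = (11/2)/11 = 1/2; t_c = 0
T = 2·1/2 = 1

t_a=1/2 t_c=0 v_peak=11/2 T=1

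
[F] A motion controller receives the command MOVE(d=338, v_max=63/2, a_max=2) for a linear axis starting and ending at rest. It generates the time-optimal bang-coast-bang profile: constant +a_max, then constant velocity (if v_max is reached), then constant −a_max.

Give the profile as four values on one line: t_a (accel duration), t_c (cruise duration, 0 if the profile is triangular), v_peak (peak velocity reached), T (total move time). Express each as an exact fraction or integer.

t_a=13 t_c=0 v_peak=26 T=26

(v_max)²/a_max = (63/2)²/2 = 3969/8
338 < 3969/8 → triangular
v_peak = √(338·2) = √676 = 26
t_a = 26/2 = 13; t_c = 0
T = 2·13 = 26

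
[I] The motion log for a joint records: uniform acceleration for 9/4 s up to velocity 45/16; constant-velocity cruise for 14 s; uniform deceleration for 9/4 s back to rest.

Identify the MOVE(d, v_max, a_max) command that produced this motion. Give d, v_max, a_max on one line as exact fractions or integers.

d=2925/64 v_max=45/16 a_max=5/4

a_max = (45/16)/(9/4) = 5/4
d_a = ½·45/16·9/4 = 405/128; d_c = 45/16·14 = 315/8
d = 2·405/128 + 315/8 = 2925/64
t_c = 14 > 0 → v_max = v_peak = 45/16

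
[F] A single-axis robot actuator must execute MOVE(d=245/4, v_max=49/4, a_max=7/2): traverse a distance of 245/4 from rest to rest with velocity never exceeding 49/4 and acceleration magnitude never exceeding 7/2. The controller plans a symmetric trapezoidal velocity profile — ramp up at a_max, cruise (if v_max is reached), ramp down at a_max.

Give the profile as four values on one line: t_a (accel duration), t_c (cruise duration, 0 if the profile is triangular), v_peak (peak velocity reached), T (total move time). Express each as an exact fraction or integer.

vₘ²/aₘ = (49/4)²/(7/2) = 343/8
245/4 ≥ 343/8 so v_max reached
t_a = (49/4)/(7/2) = 7/2; v_peak = 49/4
d_cruise = 245/4 − 343/8 = 147/8; t_c = (147/8)/(49/4) = 3/2
T = 2·7/2 + 3/2 = 17/2

t_a=7/2 t_c=3/2 v_peak=49/4 T=17/2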